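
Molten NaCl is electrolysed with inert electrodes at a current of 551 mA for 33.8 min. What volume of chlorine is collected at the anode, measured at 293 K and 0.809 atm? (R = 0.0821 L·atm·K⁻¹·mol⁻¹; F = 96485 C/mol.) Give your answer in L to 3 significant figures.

0.172 L

Charge passed = 0.551 × 2028 = 1117 C
Moles of electrons = 1117 / 96485 = 0.01158 mol
2Cl⁻ → Cl₂ + 2e⁻, so n(Cl₂) = 0.01158 / 2 = 0.005790 mol
V = nRT/P = 0.005790 × 0.0821 × 293 / 0.809 = 0.1722 L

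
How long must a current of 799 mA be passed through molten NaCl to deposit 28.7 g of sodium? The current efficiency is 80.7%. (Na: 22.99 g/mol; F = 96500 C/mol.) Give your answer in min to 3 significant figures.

3110 min

n(Na) = 28.7 / 22.99 = 1.248 mol
Na⁺ + e⁻ → Na, so n(e⁻) = 1.248 mol
Q = 1.248 × 96500 / 0.807 = 1.492×10^5 C
t = Q / I = 1.492×10^5 / 0.799 = 1.867×10^5 s = 3110 min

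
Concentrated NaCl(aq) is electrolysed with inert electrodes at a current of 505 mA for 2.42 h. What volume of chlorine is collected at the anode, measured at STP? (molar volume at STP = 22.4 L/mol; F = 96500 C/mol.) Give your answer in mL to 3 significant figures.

Q = It = 0.505 × 8712 = 4400 C
n(e⁻) = Q/F = 4400/96500 = 0.04560 mol
2Cl⁻ → Cl₂ + 2e⁻, so n(Cl₂) = 0.04560 / 2 = 0.02280 mol
V = 0.02280 × 22.4 = 0.5107 L
= 511 mL

511 mL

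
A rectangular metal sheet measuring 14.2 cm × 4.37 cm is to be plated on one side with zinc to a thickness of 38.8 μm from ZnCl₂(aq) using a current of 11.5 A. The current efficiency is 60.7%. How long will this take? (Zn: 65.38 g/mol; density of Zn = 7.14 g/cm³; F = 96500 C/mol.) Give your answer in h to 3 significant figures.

0.202 h

Plated area = 14.2 × 4.37 = 62.05 cm²
Volume = 62.05 × 38.8×10⁻⁴ cm = 0.2408 cm³
m(Zn) = 0.2408 × 7.14 = 1.719 g
n(Zn) = 1.719 / 65.38 = 0.02629 mol; n(e⁻) = 2 × 0.02629 = 0.05258 mol
Q = 0.05258 × 96500 / 0.607 = 8359 C
t = 8359 / 11.5 = 726.9 s = 0.202 h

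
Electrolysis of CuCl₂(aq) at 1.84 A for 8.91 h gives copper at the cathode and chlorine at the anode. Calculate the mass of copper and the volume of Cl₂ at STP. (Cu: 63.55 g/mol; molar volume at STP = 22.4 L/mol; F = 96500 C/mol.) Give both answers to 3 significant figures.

Q = 1.84 × 32076 = 59020 C; n(e⁻) = 59020 / 96500 = 0.6116 mol
Cathode: Cu²⁺ + 2e⁻ → Cu → n(Cu) = 0.6116/2 = 0.3058 mol → 19.4 g
Anode: 2Cl⁻ → Cl₂ + 2e⁻ → n(Cl₂) = 0.6116/2 = 0.3058 mol → 6.85 L

19.4 g Cu; 6.85 L Cl₂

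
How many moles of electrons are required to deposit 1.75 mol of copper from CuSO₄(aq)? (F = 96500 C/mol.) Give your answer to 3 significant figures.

3.50 mol

Cu²⁺ + 2e⁻ → Cu, so n(e⁻) = 2 × 1.75 = 3.500 mol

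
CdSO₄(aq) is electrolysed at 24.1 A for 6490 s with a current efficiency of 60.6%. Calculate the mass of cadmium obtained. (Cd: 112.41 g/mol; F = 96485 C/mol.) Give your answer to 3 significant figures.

Q = 24.1 × 6490 = 1.564×10^5 C
n(e⁻) = 1.564×10^5 / 96485 = 1.621 mol
Cd²⁺ + 2e⁻ → Cd, so theoretical m(Cd) = 0.8105 × 112.41 = 91.11 g
Actual mass = 60.6% × 91.11 = 55.2 g

55.2 g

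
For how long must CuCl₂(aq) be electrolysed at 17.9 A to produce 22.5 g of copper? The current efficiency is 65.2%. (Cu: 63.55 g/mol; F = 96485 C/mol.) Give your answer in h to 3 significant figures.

n(Cu) = 22.5 / 63.55 = 0.3541 mol
Cu²⁺ + 2e⁻ → Cu, so n(e⁻) = 2 × 0.3541 = 0.7082 mol
Q = 0.7082 × 96485 / 0.652 = 1.048×10^5 C
t = Q / I = 1.048×10^5 / 17.9 = 5855 s = 1.63 h

1.63 h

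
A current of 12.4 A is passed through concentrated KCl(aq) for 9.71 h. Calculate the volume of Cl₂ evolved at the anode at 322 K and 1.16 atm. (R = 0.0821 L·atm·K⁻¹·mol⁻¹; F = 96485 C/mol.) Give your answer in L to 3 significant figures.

Charge passed = 12.4 × 34956 = 4.335×10^5 C
Moles of electrons = 4.335×10^5 / 96485 = 4.493 mol
2Cl⁻ → Cl₂ + 2e⁻, so n(Cl₂) = 4.493 / 2 = 2.247 mol
V = nRT/P = 2.247 × 0.0821 × 322 / 1.16 = 51.21 L

51.2 L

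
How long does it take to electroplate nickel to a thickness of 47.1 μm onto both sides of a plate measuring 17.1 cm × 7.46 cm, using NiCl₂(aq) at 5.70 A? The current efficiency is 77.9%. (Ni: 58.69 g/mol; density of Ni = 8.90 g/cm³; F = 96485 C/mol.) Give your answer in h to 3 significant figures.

Plated area = 2 × 17.1 × 7.46 = 255.1 cm²
Volume = 255.1 × 47.1×10⁻⁴ cm = 1.202 cm³
m(Ni) = 1.202 × 8.90 = 10.70 g
n(Ni) = 10.70 / 58.69 = 0.1823 mol; n(e⁻) = 2 × 0.1823 = 0.3646 mol
Q = 0.3646 × 96485 / 0.779 = 45160 C
t = 45160 / 5.70 = 7923 s = 2.20 h

2.20 h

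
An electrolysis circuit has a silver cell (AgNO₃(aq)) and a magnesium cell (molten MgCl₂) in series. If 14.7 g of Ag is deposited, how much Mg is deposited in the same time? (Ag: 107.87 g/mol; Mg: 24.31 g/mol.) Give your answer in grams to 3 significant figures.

1.66 g

n(Ag) = 14.7 / 107.87 = 0.1363 mol
Ag⁺ + e⁻ → Ag, so n(e⁻) = 0.1363 mol
The cells are in series, so the same charge (and hence the same n(e⁻) = 0.1363 mol) passes through both.
Mg²⁺ + 2e⁻ → Mg, so n(Mg) = 0.1363 / 2 = 0.06815 mol
m(Mg) = 0.06815 × 24.31 = 1.66 g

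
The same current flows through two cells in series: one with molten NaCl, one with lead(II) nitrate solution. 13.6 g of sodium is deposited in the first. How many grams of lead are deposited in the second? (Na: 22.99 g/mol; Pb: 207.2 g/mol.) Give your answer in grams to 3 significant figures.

n(Na) = 13.6 / 22.99 = 0.5916 mol
Na⁺ + e⁻ → Na, so n(e⁻) = 0.5916 mol
Same current for the same time ⇒ same n(e⁻) = 0.5916 mol in both cells.
Pb²⁺ + 2e⁻ → Pb, so n(Pb) = 0.5916 / 2 = 0.2958 mol
m(Pb) = 0.2958 × 207.2 = 61.3 g

61.3 g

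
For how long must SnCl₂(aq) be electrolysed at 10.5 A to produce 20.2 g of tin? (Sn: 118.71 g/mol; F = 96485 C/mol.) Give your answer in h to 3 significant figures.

0.869 h

n(Sn) = 20.2 / 118.71 = 0.1702 mol
Sn²⁺ + 2e⁻ → Sn, so n(e⁻) = 2 × 0.1702 = 0.3404 mol
Q = 0.3404 × 96485 = 32840 C
t = Q / I = 32840 / 10.5 = 3128 s = 0.869 h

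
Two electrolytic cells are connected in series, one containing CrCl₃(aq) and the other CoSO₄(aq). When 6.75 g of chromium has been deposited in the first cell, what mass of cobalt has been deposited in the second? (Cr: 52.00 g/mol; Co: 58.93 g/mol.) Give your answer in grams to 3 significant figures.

11.5 g

n(Cr) = 6.75 / 52.00 = 0.1298 mol
Cr³⁺ + 3e⁻ → Cr, so n(e⁻) = 3 × 0.1298 = 0.3894 mol
Same current for the same time ⇒ same n(e⁻) = 0.3894 mol in both cells.
Co²⁺ + 2e⁻ → Co, so n(Co) = 0.3894 / 2 = 0.1947 mol
m(Co) = 0.1947 × 58.93 = 11.5 g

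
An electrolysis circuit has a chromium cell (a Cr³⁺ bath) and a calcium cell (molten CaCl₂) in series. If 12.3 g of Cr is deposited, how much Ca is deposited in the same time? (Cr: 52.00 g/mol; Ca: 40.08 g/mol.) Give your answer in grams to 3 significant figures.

n(Cr) = 12.3 / 52.00 = 0.2365 mol
Cr³⁺ + 3e⁻ → Cr, so n(e⁻) = 3 × 0.2365 = 0.7095 mol
The cells are in series, so the same charge (and hence the same n(e⁻) = 0.7095 mol) passes through both.
Ca²⁺ + 2e⁻ → Ca, so n(Ca) = 0.7095 / 2 = 0.3548 mol
m(Ca) = 0.3548 × 40.08 = 14.2 g

14.2 g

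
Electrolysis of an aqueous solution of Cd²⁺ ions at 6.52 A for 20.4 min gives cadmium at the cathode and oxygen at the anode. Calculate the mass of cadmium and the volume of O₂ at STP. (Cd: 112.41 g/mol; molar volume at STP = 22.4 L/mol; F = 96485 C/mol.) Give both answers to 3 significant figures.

Q = 6.52 × 1224 = 7980 C; n(e⁻) = 7980 / 96485 = 0.08271 mol
Cathode: Cd²⁺ + 2e⁻ → Cd → n(Cd) = 0.08271/2 = 0.04136 mol → 4.65 g
Anode: 2H₂O → O₂ + 4H⁺ + 4e⁻ → n(O₂) = 0.08271/4 = 0.02068 mol → 0.463 L

4.65 g Cd; 0.463 L O₂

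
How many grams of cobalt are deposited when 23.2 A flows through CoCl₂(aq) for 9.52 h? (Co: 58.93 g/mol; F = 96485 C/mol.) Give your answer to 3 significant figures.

Q = 23.2 A × 34272 s = 7.951×10^5 C
Moles of electrons = 7.951×10^5 / 96485 = 8.241 mol
Co²⁺ + 2e⁻ → Co, so n(Co) = 8.241 / 2 = 4.121 mol
m = 4.121 × 58.93 = 243 g

243 g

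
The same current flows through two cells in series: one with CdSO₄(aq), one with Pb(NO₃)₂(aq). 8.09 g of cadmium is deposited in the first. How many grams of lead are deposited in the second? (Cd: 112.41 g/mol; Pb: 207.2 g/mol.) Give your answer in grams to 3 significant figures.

n(Cd) = 8.09 / 112.41 = 0.07197 mol
Cd²⁺ + 2e⁻ → Cd, so n(e⁻) = 2 × 0.07197 = 0.1439 mol
The cells are in series, so the same charge (and hence the same n(e⁻) = 0.1439 mol) passes through both.
Pb²⁺ + 2e⁻ → Pb, so n(Pb) = 0.1439 / 2 = 0.07195 mol
m(Pb) = 0.07195 × 207.2 = 14.9 g

14.9 g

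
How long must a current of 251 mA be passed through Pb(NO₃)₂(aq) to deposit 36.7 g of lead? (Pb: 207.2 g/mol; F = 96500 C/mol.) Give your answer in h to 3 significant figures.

n(Pb) = 36.7 / 207.2 = 0.1771 mol
Pb²⁺ + 2e⁻ → Pb, so n(e⁻) = 2 × 0.1771 = 0.3542 mol
Q = 0.3542 × 96500 = 34180 C
t = Q / I = 34180 / 0.251 = 1.362×10^5 s = 37.8 h

37.8 h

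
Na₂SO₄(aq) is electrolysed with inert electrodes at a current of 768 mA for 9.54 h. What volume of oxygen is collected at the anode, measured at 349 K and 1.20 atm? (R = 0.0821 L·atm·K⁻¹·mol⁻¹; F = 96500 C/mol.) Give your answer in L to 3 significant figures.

Charge passed = 0.768 × 34344 = 26380 C
n(e⁻) = 26380 / 96500 = 0.2734 mol
2H₂O → O₂ + 4H⁺ + 4e⁻, so n(O₂) = 0.2734 / 4 = 0.06835 mol
V = nRT/P = 0.06835 × 0.0821 × 349 / 1.20 = 1.632 L

1.63 L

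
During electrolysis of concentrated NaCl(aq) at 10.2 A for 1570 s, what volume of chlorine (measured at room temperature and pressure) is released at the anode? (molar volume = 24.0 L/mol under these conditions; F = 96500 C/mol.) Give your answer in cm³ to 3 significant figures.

Q = 10.2 A × 1570 s = 16010 C
n(e⁻) = Q/F = 16010/96500 = 0.1659 mol
2Cl⁻ → Cl₂ + 2e⁻, so n(Cl₂) = 0.1659 / 2 = 0.08295 mol
V = 0.08295 × 24.0 = 1.991 L
= 1990 cm³

1990 cm³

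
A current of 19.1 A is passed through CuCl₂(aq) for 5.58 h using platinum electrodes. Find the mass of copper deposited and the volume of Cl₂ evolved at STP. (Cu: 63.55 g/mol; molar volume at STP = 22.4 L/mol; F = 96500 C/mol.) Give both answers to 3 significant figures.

126 g Cu; 44.5 L Cl₂

Q = 19.1 × 20088 = 3.837×10^5 C; n(e⁻) = 3.837×10^5 / 96500 = 3.976 mol
Cathode: Cu²⁺ + 2e⁻ → Cu → n(Cu) = 3.976/2 = 1.988 mol → 126 g
Anode: 2Cl⁻ → Cl₂ + 2e⁻ → n(Cl₂) = 3.976/2 = 1.988 mol → 44.5 L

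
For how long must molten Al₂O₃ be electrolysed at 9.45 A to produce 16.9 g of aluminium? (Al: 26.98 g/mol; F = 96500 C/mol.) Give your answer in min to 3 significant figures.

n(Al) = 16.9 / 26.98 = 0.6264 mol
Al³⁺ + 3e⁻ → Al, so n(e⁻) = 3 × 0.6264 = 1.879 mol
Q = 1.879 × 96500 = 1.813×10^5 C
t = Q / I = 1.813×10^5 / 9.45 = 19190 s = 320 min

320 min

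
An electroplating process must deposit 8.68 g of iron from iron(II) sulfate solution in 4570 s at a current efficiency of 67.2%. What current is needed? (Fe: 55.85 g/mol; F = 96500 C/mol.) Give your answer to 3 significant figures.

n(Fe) = 8.68 / 55.85 = 0.1554 mol
Fe²⁺ + 2e⁻ → Fe, so n(e⁻) = 2 × 0.1554 = 0.3108 mol
Q = 0.3108 × 96500 / 0.672 = 44630 C
I = Q / t = 44630 / 4570 s = 9.77 A

9.77 A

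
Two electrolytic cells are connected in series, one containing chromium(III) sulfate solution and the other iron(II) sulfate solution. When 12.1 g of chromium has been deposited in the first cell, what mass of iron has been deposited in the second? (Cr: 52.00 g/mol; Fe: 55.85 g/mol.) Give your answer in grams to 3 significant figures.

19.5 g

n(Cr) = 12.1 / 52.00 = 0.2327 mol
Cr³⁺ + 3e⁻ → Cr, so n(e⁻) = 3 × 0.2327 = 0.6981 mol
Same current for the same time ⇒ same n(e⁻) = 0.6981 mol in both cells.
Fe²⁺ + 2e⁻ → Fe, so n(Fe) = 0.6981 / 2 = 0.3491 mol
m(Fe) = 0.3491 × 55.85 = 19.5 g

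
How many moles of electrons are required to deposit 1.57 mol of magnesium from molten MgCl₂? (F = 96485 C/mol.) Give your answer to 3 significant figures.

3.14 mol

Mg²⁺ + 2e⁻ → Mg, so n(e⁻) = 2 × 1.57 = 3.140 mol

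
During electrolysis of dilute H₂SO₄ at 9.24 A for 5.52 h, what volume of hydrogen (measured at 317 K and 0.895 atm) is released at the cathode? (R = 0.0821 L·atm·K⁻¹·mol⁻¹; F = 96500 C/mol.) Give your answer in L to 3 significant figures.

Q = It = 9.24 × 19872 = 1.836×10^5 C
n(e⁻) = Q/F = 1.836×10^5/96500 = 1.903 mol
2H⁺ + 2e⁻ → H₂, so n(H₂) = 1.903 / 2 = 0.9515 mol
V = nRT/P = 0.9515 × 0.0821 × 317 / 0.895 = 27.67 L

27.7 L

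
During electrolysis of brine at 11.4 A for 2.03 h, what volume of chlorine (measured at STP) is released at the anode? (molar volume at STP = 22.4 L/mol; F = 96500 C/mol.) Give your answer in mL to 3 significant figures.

9670 mL

Charge passed = 11.4 × 7308 = 83310 C
Moles of electrons = 83310 / 96500 = 0.8633 mol
2Cl⁻ → Cl₂ + 2e⁻, so n(Cl₂) = 0.8633 / 2 = 0.4317 mol
V = 0.4317 × 22.4 = 9.670 L
= 9670 mL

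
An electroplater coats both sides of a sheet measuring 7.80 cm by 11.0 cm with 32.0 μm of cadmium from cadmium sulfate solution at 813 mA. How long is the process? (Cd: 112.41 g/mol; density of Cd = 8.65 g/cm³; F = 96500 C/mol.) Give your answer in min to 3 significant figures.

167 min

Plated area = 2 × 7.80 × 11.0 = 171.6 cm²
Volume = 171.6 × 32.0×10⁻⁴ cm = 0.5491 cm³
m(Cd) = 0.5491 × 8.65 = 4.750 g
n(Cd) = 4.750 / 112.41 = 0.04226 mol; n(e⁻) = 2 × 0.04226 = 0.08452 mol
Q = 0.08452 × 96500 = 8156 C
t = 8156 / 0.813 = 10030 s = 167 min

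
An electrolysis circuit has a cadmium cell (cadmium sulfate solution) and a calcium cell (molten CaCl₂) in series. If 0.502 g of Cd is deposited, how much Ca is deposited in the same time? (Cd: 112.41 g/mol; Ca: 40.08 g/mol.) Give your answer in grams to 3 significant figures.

n(Cd) = 0.502 / 112.41 = 0.004466 mol
Cd²⁺ + 2e⁻ → Cd, so n(e⁻) = 2 × 0.004466 = 0.008932 mol
In series, the same 0.008932 mol of electrons flows through the second cell.
Ca²⁺ + 2e⁻ → Ca, so n(Ca) = 0.008932 / 2 = 0.004466 mol
m(Ca) = 0.004466 × 40.08 = 0.179 g

0.179 g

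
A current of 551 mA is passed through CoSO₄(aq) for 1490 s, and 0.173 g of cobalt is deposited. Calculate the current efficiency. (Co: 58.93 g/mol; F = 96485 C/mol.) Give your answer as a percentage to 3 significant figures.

Q = 0.551 × 1490 = 821.0 C
n(e⁻) = 821.0 / 96485 = 0.008509 mol
Co²⁺ + 2e⁻ → Co, so theoretical n(Co) = 0.004255 mol → 0.2507 g
Efficiency = 0.173 / 0.2507 = 0.6901 = 69.0%

69.0%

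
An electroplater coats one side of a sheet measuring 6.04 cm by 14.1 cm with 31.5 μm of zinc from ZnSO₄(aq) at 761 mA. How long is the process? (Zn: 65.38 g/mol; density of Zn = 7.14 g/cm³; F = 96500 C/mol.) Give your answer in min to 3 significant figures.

Plated area = 6.04 × 14.1 = 85.16 cm²
Volume = 85.16 × 31.5×10⁻⁴ cm = 0.2683 cm³
m(Zn) = 0.2683 × 7.14 = 1.916 g
n(Zn) = 1.916 / 65.38 = 0.02931 mol; n(e⁻) = 2 × 0.02931 = 0.05862 mol
Q = 0.05862 × 96500 = 5657 C
t = 5657 / 0.761 = 7434 s = 124 min

124 min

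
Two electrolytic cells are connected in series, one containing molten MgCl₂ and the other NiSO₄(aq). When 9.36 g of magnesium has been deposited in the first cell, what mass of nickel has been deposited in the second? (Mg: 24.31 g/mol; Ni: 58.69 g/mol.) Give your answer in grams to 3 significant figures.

22.6 g

n(Mg) = 9.36 / 24.31 = 0.3850 mol
Mg²⁺ + 2e⁻ → Mg, so n(e⁻) = 2 × 0.3850 = 0.7700 mol
In series, the same 0.7700 mol of electrons flows through the second cell.
Ni²⁺ + 2e⁻ → Ni, so n(Ni) = 0.7700 / 2 = 0.3850 mol
m(Ni) = 0.3850 × 58.69 = 22.6 g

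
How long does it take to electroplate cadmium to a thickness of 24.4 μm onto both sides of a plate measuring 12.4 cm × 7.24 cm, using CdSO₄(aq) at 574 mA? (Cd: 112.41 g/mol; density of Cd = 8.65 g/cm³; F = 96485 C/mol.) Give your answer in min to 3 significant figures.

189 min

Plated area = 2 × 12.4 × 7.24 = 179.6 cm²
Volume = 179.6 × 24.4×10⁻⁴ cm = 0.4382 cm³
m(Cd) = 0.4382 × 8.65 = 3.790 g
n(Cd) = 3.790 / 112.41 = 0.03372 mol; n(e⁻) = 2 × 0.03372 = 0.06744 mol
Q = 0.06744 × 96485 = 6507 C
t = 6507 / 0.574 = 11340 s = 189 min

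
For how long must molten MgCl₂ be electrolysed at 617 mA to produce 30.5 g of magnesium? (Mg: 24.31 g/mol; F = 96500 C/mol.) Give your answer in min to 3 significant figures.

n(Mg) = 30.5 / 24.31 = 1.255 mol
Mg²⁺ + 2e⁻ → Mg, so n(e⁻) = 2 × 1.255 = 2.510 mol
Q = 2.510 × 96500 = 2.422×10^5 C
t = Q / I = 2.422×10^5 / 0.617 = 3.925×10^5 s = 6540 min

6540 min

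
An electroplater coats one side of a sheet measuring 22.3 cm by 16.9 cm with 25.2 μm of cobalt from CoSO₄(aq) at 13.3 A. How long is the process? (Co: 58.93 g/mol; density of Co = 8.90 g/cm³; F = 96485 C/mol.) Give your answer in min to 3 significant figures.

34.7 min

Plated area = 22.3 × 16.9 = 376.9 cm²
Volume = 376.9 × 25.2×10⁻⁴ cm = 0.9498 cm³
m(Co) = 0.9498 × 8.90 = 8.453 g
n(Co) = 8.453 / 58.93 = 0.1434 mol; n(e⁻) = 2 × 0.1434 = 0.2868 mol
Q = 0.2868 × 96485 = 27670 C
t = 27670 / 13.3 = 2080 s = 34.7 min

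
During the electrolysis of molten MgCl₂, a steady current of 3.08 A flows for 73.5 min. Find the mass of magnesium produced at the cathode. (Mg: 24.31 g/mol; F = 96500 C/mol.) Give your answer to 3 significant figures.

Q = It = 3.08 × 4410 = 13580 C
n(e⁻) = Q/F = 13580/96500 = 0.1407 mol
Mg²⁺ + 2e⁻ → Mg, so n(Mg) = 0.1407 / 2 = 0.07035 mol
m = 0.07035 × 24.31 = 1.71 g

1.71 g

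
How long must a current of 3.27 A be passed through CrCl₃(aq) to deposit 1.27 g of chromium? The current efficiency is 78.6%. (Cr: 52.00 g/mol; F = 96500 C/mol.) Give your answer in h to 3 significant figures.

n(Cr) = 1.27 / 52.00 = 0.02442 mol
Cr³⁺ + 3e⁻ → Cr, so n(e⁻) = 3 × 0.02442 = 0.07326 mol
Q = 0.07326 × 96500 / 0.786 = 8994 C
t = Q / I = 8994 / 3.27 = 2750 s = 0.764 h

0.764 h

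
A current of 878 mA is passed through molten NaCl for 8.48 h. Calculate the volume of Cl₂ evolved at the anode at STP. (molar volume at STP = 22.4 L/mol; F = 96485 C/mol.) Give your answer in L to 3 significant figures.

Charge passed = 0.878 × 30528 = 26800 C
Moles of electrons = 26800 / 96485 = 0.2778 mol
2Cl⁻ → Cl₂ + 2e⁻, so n(Cl₂) = 0.2778 / 2 = 0.1389 mol
V = 0.1389 × 22.4 = 3.111 L

3.11 L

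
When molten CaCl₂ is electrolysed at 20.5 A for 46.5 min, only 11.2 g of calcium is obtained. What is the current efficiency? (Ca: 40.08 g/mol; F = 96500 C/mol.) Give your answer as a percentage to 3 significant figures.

Q = 20.5 × 2790 = 57200 C
n(e⁻) = 57200 / 96500 = 0.5927 mol
Ca²⁺ + 2e⁻ → Ca, so theoretical n(Ca) = 0.2964 mol → 11.88 g
Efficiency = 11.2 / 11.88 = 0.9428 = 94.3%

94.3%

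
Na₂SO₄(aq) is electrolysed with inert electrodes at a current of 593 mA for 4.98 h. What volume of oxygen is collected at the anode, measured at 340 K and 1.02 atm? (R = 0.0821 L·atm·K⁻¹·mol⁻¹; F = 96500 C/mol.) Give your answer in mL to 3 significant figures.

Q = 0.593 A × 17928 s = 10630 C
n(e⁻) = 10630 / 96500 = 0.1102 mol
2H₂O → O₂ + 4H⁺ + 4e⁻, so n(O₂) = 0.1102 / 4 = 0.02755 mol
V = nRT/P = 0.02755 × 0.0821 × 340 / 1.02 = 0.7540 L
= 754 mL

754 mL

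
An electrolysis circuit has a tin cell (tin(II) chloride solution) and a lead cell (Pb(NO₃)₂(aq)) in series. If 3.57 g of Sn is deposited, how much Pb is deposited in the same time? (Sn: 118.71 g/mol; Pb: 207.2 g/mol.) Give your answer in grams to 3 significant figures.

n(Sn) = 3.57 / 118.71 = 0.03007 mol
Sn²⁺ + 2e⁻ → Sn, so n(e⁻) = 2 × 0.03007 = 0.06014 mol
In series, the same 0.06014 mol of electrons flows through the second cell.
Pb²⁺ + 2e⁻ → Pb, so n(Pb) = 0.06014 / 2 = 0.03007 mol
m(Pb) = 0.03007 × 207.2 = 6.23 g

6.23 g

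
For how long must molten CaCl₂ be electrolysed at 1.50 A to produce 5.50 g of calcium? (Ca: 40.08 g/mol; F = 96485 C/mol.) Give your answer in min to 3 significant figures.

n(Ca) = 5.50 / 40.08 = 0.1372 mol
Ca²⁺ + 2e⁻ → Ca, so n(e⁻) = 2 × 0.1372 = 0.2744 mol
Q = 0.2744 × 96485 = 26480 C
t = Q / I = 26480 / 1.50 = 17650 s = 294 min

294 min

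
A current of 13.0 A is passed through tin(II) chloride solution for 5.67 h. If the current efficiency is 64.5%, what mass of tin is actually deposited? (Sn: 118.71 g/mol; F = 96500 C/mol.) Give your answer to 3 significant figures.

Q = 13.0 × 20412 = 2.654×10^5 C
n(e⁻) = 2.654×10^5 / 96500 = 2.750 mol
Sn²⁺ + 2e⁻ → Sn, so theoretical m(Sn) = 1.375 × 118.71 = 163.2 g
Actual mass = 64.5% × 163.2 = 105 g

105 g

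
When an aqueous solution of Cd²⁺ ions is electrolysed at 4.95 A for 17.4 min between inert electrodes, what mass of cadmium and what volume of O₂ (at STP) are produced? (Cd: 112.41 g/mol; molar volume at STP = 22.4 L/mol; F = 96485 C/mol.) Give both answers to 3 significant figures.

Q = 4.95 × 1044 = 5168 C; n(e⁻) = 5168 / 96485 = 0.05356 mol
Cathode: Cd²⁺ + 2e⁻ → Cd → n(Cd) = 0.05356/2 = 0.02678 mol → 3.01 g
Anode: 2H₂O → O₂ + 4H⁺ + 4e⁻ → n(O₂) = 0.05356/4 = 0.01339 mol → 0.300 L

3.01 g Cd; 0.300 L O₂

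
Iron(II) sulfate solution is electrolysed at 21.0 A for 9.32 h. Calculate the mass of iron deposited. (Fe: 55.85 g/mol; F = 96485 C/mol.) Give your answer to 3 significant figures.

204 g

Charge passed = 21.0 × 33552 = 7.046×10^5 C
n(e⁻) = Q/F = 7.046×10^5/96485 = 7.303 mol
Fe²⁺ + 2e⁻ → Fe, so n(Fe) = 7.303 / 2 = 3.652 mol
m = 3.652 × 55.85 = 204 g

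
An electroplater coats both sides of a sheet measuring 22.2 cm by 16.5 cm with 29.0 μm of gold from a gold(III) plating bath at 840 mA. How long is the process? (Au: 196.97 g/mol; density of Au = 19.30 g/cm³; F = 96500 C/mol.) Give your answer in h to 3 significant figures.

19.9 h

Plated area = 2 × 22.2 × 16.5 = 732.6 cm²
Volume = 732.6 × 29.0×10⁻⁴ cm = 2.125 cm³
m(Au) = 2.125 × 19.30 = 41.01 g
n(Au) = 41.01 / 196.97 = 0.2082 mol; n(e⁻) = 3 × 0.2082 = 0.6246 mol
Q = 0.6246 × 96500 = 60270 C
t = 60270 / 0.840 = 71750 s = 19.9 h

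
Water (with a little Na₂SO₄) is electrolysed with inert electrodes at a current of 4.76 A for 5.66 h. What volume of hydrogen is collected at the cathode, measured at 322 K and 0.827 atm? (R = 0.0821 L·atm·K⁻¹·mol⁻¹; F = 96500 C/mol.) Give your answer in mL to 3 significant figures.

16100 mL

Q = It = 4.76 × 20376 = 96990 C
n(e⁻) = 96990 / 96500 = 1.005 mol
2H⁺ + 2e⁻ → H₂, so n(H₂) = 1.005 / 2 = 0.5025 mol
V = nRT/P = 0.5025 × 0.0821 × 322 / 0.827 = 16.06 L
= 16100 mL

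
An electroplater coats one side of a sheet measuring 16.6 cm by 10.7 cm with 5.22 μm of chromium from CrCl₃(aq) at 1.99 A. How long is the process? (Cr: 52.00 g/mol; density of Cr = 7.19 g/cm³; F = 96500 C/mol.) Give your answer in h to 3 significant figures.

Plated area = 16.6 × 10.7 = 177.6 cm²
Volume = 177.6 × 5.22×10⁻⁴ cm = 0.09271 cm³
m(Cr) = 0.09271 × 7.19 = 0.6666 g
n(Cr) = 0.6666 / 52.00 = 0.01282 mol; n(e⁻) = 3 × 0.01282 = 0.03846 mol
Q = 0.03846 × 96500 = 3711 C
t = 3711 / 1.99 = 1865 s = 0.518 h

0.518 h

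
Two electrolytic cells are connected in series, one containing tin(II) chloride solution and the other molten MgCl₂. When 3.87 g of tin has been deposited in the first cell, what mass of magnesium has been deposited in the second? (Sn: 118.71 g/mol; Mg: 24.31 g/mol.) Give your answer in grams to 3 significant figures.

n(Sn) = 3.87 / 118.71 = 0.03260 mol
Sn²⁺ + 2e⁻ → Sn, so n(e⁻) = 2 × 0.03260 = 0.06520 mol
The cells are in series, so the same charge (and hence the same n(e⁻) = 0.06520 mol) passes through both.
Mg²⁺ + 2e⁻ → Mg, so n(Mg) = 0.06520 / 2 = 0.03260 mol
m(Mg) = 0.03260 × 24.31 = 0.793 g

0.793 g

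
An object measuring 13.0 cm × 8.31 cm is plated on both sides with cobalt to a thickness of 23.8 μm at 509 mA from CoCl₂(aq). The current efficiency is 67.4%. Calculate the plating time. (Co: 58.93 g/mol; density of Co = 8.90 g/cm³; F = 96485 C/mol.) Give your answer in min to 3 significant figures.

728 min

Plated area = 2 × 13.0 × 8.31 = 216.1 cm²
Volume = 216.1 × 23.8×10⁻⁴ cm = 0.5143 cm³
m(Co) = 0.5143 × 8.90 = 4.577 g
n(Co) = 4.577 / 58.93 = 0.07767 mol; n(e⁻) = 2 × 0.07767 = 0.1553 mol
Q = 0.1553 × 96485 / 0.674 = 22230 C
t = 22230 / 0.509 = 43670 s = 728 min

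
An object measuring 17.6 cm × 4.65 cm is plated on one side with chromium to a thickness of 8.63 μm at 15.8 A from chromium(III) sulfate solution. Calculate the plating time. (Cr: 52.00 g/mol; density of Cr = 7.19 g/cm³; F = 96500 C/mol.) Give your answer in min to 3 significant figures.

2.98 min

Plated area = 17.6 × 4.65 = 81.84 cm²
Volume = 81.84 × 8.63×10⁻⁴ cm = 0.07063 cm³
m(Cr) = 0.07063 × 7.19 = 0.5078 g
n(Cr) = 0.5078 / 52.00 = 0.009765 mol; n(e⁻) = 3 × 0.009765 = 0.02930 mol
Q = 0.02930 × 96500 = 2827 C
t = 2827 / 15.8 = 178.9 s = 2.98 min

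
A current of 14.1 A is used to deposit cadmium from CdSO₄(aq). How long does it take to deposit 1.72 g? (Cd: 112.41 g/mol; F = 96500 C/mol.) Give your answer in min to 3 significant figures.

n(Cd) = 1.72 / 112.41 = 0.01530 mol
Cd²⁺ + 2e⁻ → Cd, so n(e⁻) = 2 × 0.01530 = 0.03060 mol
Q = 0.03060 × 96500 = 2953 C
t = Q / I = 2953 / 14.1 = 209.4 s = 3.49 min

3.49 min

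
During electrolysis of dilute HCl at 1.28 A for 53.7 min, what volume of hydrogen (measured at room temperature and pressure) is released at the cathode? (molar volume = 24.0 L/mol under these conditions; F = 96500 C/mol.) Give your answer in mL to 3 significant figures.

Charge passed = 1.28 × 3222 = 4124 C
n(e⁻) = Q/F = 4124/96500 = 0.04274 mol
2H⁺ + 2e⁻ → H₂, so n(H₂) = 0.04274 / 2 = 0.02137 mol
V = 0.02137 × 24.0 = 0.5129 L
= 513 mL

513 mL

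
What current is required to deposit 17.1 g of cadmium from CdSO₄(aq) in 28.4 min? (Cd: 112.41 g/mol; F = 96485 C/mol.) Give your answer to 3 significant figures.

n(Cd) = 17.1 / 112.41 = 0.1521 mol
Cd²⁺ + 2e⁻ → Cd, so n(e⁻) = 2 × 0.1521 = 0.3042 mol
Q = 0.3042 × 96485 = 29350 C
I = Q / t = 29350 / 1704 s = 17.2 A

17.2 A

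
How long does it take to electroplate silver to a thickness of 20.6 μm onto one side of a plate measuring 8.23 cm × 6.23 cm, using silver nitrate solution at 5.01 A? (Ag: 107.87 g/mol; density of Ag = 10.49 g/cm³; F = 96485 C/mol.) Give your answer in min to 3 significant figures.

3.30 min

Plated area = 8.23 × 6.23 = 51.27 cm²
Volume = 51.27 × 20.6×10⁻⁴ cm = 0.1056 cm³
m(Ag) = 0.1056 × 10.49 = 1.108 g
n(Ag) = 1.108 / 107.87 = 0.01027 mol; n(e⁻) = 0.01027 mol
Q = 0.01027 × 96485 = 990.9 C
t = 990.9 / 5.01 = 197.8 s = 3.30 min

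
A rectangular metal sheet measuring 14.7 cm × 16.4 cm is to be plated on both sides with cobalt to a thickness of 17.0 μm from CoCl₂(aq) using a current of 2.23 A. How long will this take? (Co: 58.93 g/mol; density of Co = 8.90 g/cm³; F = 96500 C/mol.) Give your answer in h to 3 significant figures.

2.98 h

Plated area = 2 × 14.7 × 16.4 = 482.2 cm²
Volume = 482.2 × 17.0×10⁻⁴ cm = 0.8197 cm³
m(Co) = 0.8197 × 8.90 = 7.295 g
n(Co) = 7.295 / 58.93 = 0.1238 mol; n(e⁻) = 2 × 0.1238 = 0.2476 mol
Q = 0.2476 × 96500 = 23890 C
t = 23890 / 2.23 = 10710 s = 2.98 h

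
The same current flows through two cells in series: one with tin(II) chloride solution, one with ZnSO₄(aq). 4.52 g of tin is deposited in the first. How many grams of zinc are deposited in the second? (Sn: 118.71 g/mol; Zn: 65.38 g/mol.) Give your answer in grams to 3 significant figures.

2.49 g

n(Sn) = 4.52 / 118.71 = 0.03808 mol
Sn²⁺ + 2e⁻ → Sn, so n(e⁻) = 2 × 0.03808 = 0.07616 mol
The cells are in series, so the same charge (and hence the same n(e⁻) = 0.07616 mol) passes through both.
Zn²⁺ + 2e⁻ → Zn, so n(Zn) = 0.07616 / 2 = 0.03808 mol
m(Zn) = 0.03808 × 65.38 = 2.49 g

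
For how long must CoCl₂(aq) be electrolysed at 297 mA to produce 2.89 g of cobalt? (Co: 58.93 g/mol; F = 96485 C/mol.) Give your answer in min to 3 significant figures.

n(Co) = 2.89 / 58.93 = 0.04904 mol
Co²⁺ + 2e⁻ → Co, so n(e⁻) = 2 × 0.04904 = 0.09808 mol
Q = 0.09808 × 96485 = 9463 C
t = Q / I = 9463 / 0.297 = 31860 s = 531 min

531 min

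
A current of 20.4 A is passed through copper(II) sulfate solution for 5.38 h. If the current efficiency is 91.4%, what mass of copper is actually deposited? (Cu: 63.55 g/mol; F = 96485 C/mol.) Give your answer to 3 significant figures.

119 g

Q = 20.4 × 19368 = 3.951×10^5 C
n(e⁻) = 3.951×10^5 / 96485 = 4.095 mol
Cu²⁺ + 2e⁻ → Cu, so theoretical m(Cu) = 2.048 × 63.55 = 130.2 g
Actual mass = 91.4% × 130.2 = 119 g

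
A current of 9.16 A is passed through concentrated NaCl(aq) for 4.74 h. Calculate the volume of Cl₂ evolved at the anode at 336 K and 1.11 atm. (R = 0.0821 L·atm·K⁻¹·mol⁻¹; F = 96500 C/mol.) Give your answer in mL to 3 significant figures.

Charge passed = 9.16 × 17064 = 1.563×10^5 C
n(e⁻) = Q/F = 1.563×10^5/96500 = 1.620 mol
2Cl⁻ → Cl₂ + 2e⁻, so n(Cl₂) = 1.620 / 2 = 0.8100 mol
V = nRT/P = 0.8100 × 0.0821 × 336 / 1.11 = 20.13 L
= 20100 mL

20100 mL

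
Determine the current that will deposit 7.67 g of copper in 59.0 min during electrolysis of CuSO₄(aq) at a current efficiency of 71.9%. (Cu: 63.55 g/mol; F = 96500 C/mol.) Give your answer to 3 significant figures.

n(Cu) = 7.67 / 63.55 = 0.1207 mol
Cu²⁺ + 2e⁻ → Cu, so n(e⁻) = 2 × 0.1207 = 0.2414 mol
Q = 0.2414 × 96500 / 0.719 = 32400 C
I = Q / t = 32400 / 3540 s = 9.15 A

9.15 A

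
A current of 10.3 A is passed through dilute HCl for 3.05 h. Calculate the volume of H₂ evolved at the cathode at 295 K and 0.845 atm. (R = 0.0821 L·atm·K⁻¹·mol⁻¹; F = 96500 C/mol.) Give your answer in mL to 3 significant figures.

16800 mL

Q = 10.3 A × 10980 s = 1.131×10^5 C
Moles of electrons = 1.131×10^5 / 96500 = 1.172 mol
2H⁺ + 2e⁻ → H₂, so n(H₂) = 1.172 / 2 = 0.5860 mol
V = nRT/P = 0.5860 × 0.0821 × 295 / 0.845 = 16.80 L
= 16800 mL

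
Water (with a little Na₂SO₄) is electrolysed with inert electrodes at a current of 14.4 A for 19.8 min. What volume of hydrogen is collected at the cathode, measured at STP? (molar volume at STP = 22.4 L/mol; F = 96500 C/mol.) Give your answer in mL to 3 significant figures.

1990 mL

Q = It = 14.4 × 1188 = 17110 C
n(e⁻) = 17110 / 96500 = 0.1773 mol
2H⁺ + 2e⁻ → H₂, so n(H₂) = 0.1773 / 2 = 0.08865 mol
V = 0.08865 × 22.4 = 1.986 L
= 1990 mL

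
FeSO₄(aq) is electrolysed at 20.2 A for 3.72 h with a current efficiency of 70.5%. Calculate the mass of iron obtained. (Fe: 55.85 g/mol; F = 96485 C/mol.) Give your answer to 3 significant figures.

55.2 g

Q = 20.2 × 13392 = 2.705×10^5 C
n(e⁻) = 2.705×10^5 / 96485 = 2.804 mol
Fe²⁺ + 2e⁻ → Fe, so theoretical m(Fe) = 1.402 × 55.85 = 78.30 g
Actual mass = 70.5% × 78.30 = 55.2 g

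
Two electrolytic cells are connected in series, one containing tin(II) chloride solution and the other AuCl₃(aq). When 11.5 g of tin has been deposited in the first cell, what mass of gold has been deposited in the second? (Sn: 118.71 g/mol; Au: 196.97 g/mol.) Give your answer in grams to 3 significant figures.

n(Sn) = 11.5 / 118.71 = 0.09687 mol
Sn²⁺ + 2e⁻ → Sn, so n(e⁻) = 2 × 0.09687 = 0.1937 mol
In series, the same 0.1937 mol of electrons flows through the second cell.
Au³⁺ + 3e⁻ → Au, so n(Au) = 0.1937 / 3 = 0.06457 mol
m(Au) = 0.06457 × 196.97 = 12.7 g

12.7 g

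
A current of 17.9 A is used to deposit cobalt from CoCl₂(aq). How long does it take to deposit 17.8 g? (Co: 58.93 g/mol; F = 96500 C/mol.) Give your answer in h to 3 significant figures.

n(Co) = 17.8 / 58.93 = 0.3021 mol
Co²⁺ + 2e⁻ → Co, so n(e⁻) = 2 × 0.3021 = 0.6042 mol
Q = 0.6042 × 96500 = 58310 C
t = Q / I = 58310 / 17.9 = 3258 s = 0.905 h

0.905 h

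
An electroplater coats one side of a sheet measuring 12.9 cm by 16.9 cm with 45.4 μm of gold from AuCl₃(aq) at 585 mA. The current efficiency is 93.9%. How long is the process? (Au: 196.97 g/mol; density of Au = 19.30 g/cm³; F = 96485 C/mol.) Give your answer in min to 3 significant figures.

Plated area = 12.9 × 16.9 = 218.0 cm²
Volume = 218.0 × 45.4×10⁻⁴ cm = 0.9897 cm³
m(Au) = 0.9897 × 19.30 = 19.10 g
n(Au) = 19.10 / 196.97 = 0.09697 mol; n(e⁻) = 3 × 0.09697 = 0.2909 mol
Q = 0.2909 × 96485 / 0.939 = 29890 C
t = 29890 / 0.585 = 51090 s = 852 min

852 min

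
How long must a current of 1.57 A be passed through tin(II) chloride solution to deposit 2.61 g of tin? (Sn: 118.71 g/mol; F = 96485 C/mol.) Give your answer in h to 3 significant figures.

0.751 h

n(Sn) = 2.61 / 118.71 = 0.02199 mol
Sn²⁺ + 2e⁻ → Sn, so n(e⁻) = 2 × 0.02199 = 0.04398 mol
Q = 0.04398 × 96485 = 4243 C
t = Q / I = 4243 / 1.57 = 2703 s = 0.751 h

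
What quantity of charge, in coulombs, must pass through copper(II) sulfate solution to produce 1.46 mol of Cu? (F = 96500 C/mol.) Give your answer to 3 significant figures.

2.82×10^5 C

Cu²⁺ + 2e⁻ → Cu, so n(e⁻) = 2 × 1.46 = 2.920 mol
Q = 2.920 × 96500 = 2.818×10^5 C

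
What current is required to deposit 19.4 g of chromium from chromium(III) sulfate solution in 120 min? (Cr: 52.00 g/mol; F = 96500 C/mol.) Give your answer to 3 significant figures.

n(Cr) = 19.4 / 52.00 = 0.3731 mol
Cr³⁺ + 3e⁻ → Cr, so n(e⁻) = 3 × 0.3731 = 1.119 mol
Q = 1.119 × 96500 = 1.080×10^5 C
I = Q / t = 1.080×10^5 / 7200 s = 15.0 A

15.0 A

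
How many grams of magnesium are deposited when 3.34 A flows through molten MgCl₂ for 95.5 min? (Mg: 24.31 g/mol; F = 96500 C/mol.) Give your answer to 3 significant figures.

2.41 g

Charge passed = 3.34 × 5730 = 19140 C
n(e⁻) = Q/F = 19140/96500 = 0.1983 mol
Mg²⁺ + 2e⁻ → Mg, so n(Mg) = 0.1983 / 2 = 0.09915 mol
m = 0.09915 × 24.31 = 2.41 g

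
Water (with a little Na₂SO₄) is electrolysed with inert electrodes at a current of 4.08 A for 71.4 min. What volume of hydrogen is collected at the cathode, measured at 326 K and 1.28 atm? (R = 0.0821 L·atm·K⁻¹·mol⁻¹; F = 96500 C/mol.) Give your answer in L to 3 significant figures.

1.89 L

Q = It = 4.08 × 4284 = 17480 C
Moles of electrons = 17480 / 96500 = 0.1811 mol
2H⁺ + 2e⁻ → H₂, so n(H₂) = 0.1811 / 2 = 0.09055 mol
V = nRT/P = 0.09055 × 0.0821 × 326 / 1.28 = 1.893 L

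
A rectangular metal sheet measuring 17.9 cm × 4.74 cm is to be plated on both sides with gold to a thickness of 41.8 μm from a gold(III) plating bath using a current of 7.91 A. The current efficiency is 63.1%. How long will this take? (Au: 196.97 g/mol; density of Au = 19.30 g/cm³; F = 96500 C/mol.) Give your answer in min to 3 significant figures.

67.2 min

Plated area = 2 × 17.9 × 4.74 = 169.7 cm²
Volume = 169.7 × 41.8×10⁻⁴ cm = 0.7093 cm³
m(Au) = 0.7093 × 19.30 = 13.69 g
n(Au) = 13.69 / 196.97 = 0.06950 mol; n(e⁻) = 3 × 0.06950 = 0.2085 mol
Q = 0.2085 × 96500 / 0.631 = 31890 C
t = 31890 / 7.91 = 4032 s = 67.2 min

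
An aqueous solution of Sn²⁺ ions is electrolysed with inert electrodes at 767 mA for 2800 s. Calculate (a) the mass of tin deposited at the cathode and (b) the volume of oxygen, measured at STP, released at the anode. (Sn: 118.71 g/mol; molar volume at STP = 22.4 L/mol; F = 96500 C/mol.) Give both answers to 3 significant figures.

Q = 0.767 × 2800 = 2148 C; n(e⁻) = 2148 / 96500 = 0.02226 mol
Cathode: Sn²⁺ + 2e⁻ → Sn → n(Sn) = 0.02226/2 = 0.01113 mol → 1.32 g
Anode: 2H₂O → O₂ + 4H⁺ + 4e⁻ → n(O₂) = 0.02226/4 = 0.005565 mol → 0.125 L

1.32 g Sn; 0.125 L O₂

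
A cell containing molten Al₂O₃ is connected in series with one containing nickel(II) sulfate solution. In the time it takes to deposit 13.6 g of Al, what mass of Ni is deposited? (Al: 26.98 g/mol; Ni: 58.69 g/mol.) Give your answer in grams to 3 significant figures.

n(Al) = 13.6 / 26.98 = 0.5041 mol
Al³⁺ + 3e⁻ → Al, so n(e⁻) = 3 × 0.5041 = 1.512 mol
Since the cells are in series, n(e⁻) in the Ni cell is also 1.512 mol.
Ni²⁺ + 2e⁻ → Ni, so n(Ni) = 1.512 / 2 = 0.7560 mol
m(Ni) = 0.7560 × 58.69 = 44.4 g

44.4 g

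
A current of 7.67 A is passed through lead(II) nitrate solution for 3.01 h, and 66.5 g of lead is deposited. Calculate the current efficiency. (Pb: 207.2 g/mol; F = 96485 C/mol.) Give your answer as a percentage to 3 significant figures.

Q = 7.67 × 10836 = 83110 C
n(e⁻) = 83110 / 96485 = 0.8614 mol
Pb²⁺ + 2e⁻ → Pb, so theoretical n(Pb) = 0.4307 mol → 89.24 g
Efficiency = 66.5 / 89.24 = 0.7452 = 74.5%

74.5%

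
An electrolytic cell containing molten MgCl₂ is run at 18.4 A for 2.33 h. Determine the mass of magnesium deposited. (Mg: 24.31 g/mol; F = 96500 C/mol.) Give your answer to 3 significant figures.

Charge passed = 18.4 × 8388 = 1.543×10^5 C
Moles of electrons = 1.543×10^5 / 96500 = 1.599 mol
Mg²⁺ + 2e⁻ → Mg, so n(Mg) = 1.599 / 2 = 0.7995 mol
m = 0.7995 × 24.31 = 19.4 g

19.4 g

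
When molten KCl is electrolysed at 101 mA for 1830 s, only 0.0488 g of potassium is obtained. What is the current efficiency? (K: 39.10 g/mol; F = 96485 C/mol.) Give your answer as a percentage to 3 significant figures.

65.2%

Q = 0.101 × 1830 = 184.8 C
n(e⁻) = 184.8 / 96485 = 0.001915 mol
K⁺ + e⁻ → K, so theoretical n(K) = 0.001915 mol → 0.07488 g
Efficiency = 0.0488 / 0.07488 = 0.6517 = 65.2%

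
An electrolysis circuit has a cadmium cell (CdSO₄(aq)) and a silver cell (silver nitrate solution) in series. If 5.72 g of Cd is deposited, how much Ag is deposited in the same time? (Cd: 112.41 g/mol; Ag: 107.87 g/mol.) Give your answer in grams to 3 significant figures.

n(Cd) = 5.72 / 112.41 = 0.05089 mol
Cd²⁺ + 2e⁻ → Cd, so n(e⁻) = 2 × 0.05089 = 0.1018 mol
Since the cells are in series, n(e⁻) in the Ag cell is also 0.1018 mol.
Ag⁺ + e⁻ → Ag, so n(Ag) = 0.1018 mol
m(Ag) = 0.1018 × 107.87 = 11.0 g

11.0 g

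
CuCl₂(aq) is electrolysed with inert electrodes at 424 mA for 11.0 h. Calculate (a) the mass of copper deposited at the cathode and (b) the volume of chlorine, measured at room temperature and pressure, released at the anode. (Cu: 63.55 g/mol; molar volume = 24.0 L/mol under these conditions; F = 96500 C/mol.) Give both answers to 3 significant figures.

5.53 g Cu; 2.09 L Cl₂

Q = 0.424 × 39600 = 16790 C; n(e⁻) = 16790 / 96500 = 0.1740 mol
Cathode: Cu²⁺ + 2e⁻ → Cu → n(Cu) = 0.1740/2 = 0.08700 mol → 5.53 g
Anode: 2Cl⁻ → Cl₂ + 2e⁻ → n(Cl₂) = 0.1740/2 = 0.08700 mol → 2.09 L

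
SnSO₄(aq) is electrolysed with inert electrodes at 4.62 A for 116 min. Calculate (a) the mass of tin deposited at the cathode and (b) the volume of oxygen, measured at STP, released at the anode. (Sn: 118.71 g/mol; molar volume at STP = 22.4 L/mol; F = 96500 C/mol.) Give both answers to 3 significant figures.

Q = 4.62 × 6960 = 32160 C; n(e⁻) = 32160 / 96500 = 0.3333 mol
Cathode: Sn²⁺ + 2e⁻ → Sn → n(Sn) = 0.3333/2 = 0.1667 mol → 19.8 g
Anode: 2H₂O → O₂ + 4H⁺ + 4e⁻ → n(O₂) = 0.3333/4 = 0.08333 mol → 1.87 L

19.8 g Sn; 1.87 L O₂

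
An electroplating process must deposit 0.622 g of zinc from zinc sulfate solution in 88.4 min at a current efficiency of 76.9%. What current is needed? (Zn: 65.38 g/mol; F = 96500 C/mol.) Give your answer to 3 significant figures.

n(Zn) = 0.622 / 65.38 = 0.009514 mol
Zn²⁺ + 2e⁻ → Zn, so n(e⁻) = 2 × 0.009514 = 0.01903 mol
Q = 0.01903 × 96500 / 0.769 = 2388 C
I = Q / t = 2388 / 5304 s = 0.450 A

0.450 A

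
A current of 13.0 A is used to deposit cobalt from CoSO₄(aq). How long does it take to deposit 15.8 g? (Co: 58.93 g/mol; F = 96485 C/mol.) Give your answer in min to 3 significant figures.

66.3 min

n(Co) = 15.8 / 58.93 = 0.2681 mol
Co²⁺ + 2e⁻ → Co, so n(e⁻) = 2 × 0.2681 = 0.5362 mol
Q = 0.5362 × 96485 = 51740 C
t = Q / I = 51740 / 13.0 = 3980 s = 66.3 min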